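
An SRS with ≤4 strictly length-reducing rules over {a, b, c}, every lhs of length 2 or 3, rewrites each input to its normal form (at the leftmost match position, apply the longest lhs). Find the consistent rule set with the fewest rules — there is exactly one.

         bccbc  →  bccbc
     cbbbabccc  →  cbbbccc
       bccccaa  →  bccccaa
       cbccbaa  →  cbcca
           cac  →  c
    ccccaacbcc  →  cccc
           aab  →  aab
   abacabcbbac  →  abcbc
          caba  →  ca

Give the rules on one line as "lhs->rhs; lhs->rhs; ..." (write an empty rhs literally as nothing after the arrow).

  | bccbc
  | cbbbabccc => cbbbccc
  | bccccaa
  | cbccbaa => cbcca

ac->; acb->a; ba->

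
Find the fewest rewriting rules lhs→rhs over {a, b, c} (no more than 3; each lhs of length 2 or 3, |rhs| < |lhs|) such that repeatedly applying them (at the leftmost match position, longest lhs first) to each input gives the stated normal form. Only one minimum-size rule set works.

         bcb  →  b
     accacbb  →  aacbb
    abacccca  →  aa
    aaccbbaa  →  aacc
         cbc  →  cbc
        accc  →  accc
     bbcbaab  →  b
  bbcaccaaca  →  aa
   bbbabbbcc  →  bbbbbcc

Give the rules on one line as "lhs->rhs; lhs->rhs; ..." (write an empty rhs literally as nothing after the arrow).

ba->; bcb->b; ca->a

  | bcb => b
  | accacbb => acacbb => aacbb
  | abacccca => acccca => accca => acca => aca => aa
  | aaccbbaa => aaccba => aacc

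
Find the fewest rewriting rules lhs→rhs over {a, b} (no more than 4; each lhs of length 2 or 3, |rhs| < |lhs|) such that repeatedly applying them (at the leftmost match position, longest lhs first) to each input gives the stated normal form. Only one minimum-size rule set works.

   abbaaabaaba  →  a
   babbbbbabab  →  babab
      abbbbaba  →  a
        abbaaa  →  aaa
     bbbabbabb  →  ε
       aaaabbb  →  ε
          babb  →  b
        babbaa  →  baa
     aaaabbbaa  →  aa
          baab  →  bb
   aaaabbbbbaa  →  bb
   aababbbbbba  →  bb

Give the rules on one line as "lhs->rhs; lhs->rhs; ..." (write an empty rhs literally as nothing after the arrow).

  | abbaaabaaba => aaabaaba => abaaba => abba => a
  | babbbbbabab => bbbbabab => babab
  | abbbbaba => bbaba => bbba => a
  | abbaaa => aaa

aab->b; abb->; bba->bb; bbb->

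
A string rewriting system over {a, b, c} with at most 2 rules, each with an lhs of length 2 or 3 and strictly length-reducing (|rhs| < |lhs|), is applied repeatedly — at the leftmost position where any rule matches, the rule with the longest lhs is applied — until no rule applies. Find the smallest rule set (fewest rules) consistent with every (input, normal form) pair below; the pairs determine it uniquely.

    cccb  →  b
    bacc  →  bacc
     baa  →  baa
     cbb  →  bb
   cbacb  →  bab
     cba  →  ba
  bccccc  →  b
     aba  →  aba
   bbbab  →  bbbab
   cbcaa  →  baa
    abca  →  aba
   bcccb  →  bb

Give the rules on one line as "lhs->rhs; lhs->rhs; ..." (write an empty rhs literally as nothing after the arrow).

  | cccb => ccb => cb => b
  | bacc
  | baa
  | cbb => bb

bc->b; cb->b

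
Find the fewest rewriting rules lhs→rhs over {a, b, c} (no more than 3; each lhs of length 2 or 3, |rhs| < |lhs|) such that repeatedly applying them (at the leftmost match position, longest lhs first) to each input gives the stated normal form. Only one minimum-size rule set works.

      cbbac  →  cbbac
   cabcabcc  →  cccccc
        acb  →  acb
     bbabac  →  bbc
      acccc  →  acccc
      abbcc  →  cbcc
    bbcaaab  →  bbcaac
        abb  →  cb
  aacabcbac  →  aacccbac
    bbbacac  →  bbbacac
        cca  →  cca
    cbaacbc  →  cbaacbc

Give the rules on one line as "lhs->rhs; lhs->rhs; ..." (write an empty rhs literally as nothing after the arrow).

ab->c; aba->

  | cbbac
  | cabcabcc => cccabcc => cccccc
  | acb
  | bbabac => bbc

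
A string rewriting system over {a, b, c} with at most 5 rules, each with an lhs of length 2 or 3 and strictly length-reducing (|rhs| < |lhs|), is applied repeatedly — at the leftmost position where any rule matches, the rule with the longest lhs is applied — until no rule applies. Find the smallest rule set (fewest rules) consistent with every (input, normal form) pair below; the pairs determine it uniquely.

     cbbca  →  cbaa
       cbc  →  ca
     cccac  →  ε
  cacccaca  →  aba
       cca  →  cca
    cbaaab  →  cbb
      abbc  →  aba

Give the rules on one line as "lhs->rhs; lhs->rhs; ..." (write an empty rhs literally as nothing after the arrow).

  | cbbca => cbaa
  | cbc => ca
  | cccac => ccb => ε
  | cacccaca => bccaca => acaca => aba

aaa->; bc->a; cac->b; ccb->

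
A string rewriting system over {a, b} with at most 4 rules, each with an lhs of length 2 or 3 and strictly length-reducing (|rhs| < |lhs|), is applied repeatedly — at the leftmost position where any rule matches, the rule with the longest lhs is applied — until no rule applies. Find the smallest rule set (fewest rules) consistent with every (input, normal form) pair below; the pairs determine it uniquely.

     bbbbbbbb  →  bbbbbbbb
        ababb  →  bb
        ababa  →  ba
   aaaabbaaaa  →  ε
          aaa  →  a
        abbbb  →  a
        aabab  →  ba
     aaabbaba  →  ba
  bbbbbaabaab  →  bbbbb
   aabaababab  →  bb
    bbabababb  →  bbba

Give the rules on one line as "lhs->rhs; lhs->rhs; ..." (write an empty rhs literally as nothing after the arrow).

  | bbbbbbbb
  | ababb => bb
  | ababa => ba
  | aaaabbaaaa => aabbaaaa => bbaaaa => baa => ε

aa->; ab->a; aba->; baa->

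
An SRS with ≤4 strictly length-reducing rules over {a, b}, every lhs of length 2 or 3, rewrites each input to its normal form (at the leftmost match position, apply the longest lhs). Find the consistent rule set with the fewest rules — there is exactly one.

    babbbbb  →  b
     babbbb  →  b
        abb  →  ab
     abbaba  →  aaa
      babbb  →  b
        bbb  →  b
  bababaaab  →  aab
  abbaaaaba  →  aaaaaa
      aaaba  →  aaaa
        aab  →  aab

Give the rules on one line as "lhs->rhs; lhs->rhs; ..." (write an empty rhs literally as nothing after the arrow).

aba->aa; ba->; bb->b

  | babbbbb => bbbbb => bbbb => bbb => bb => b
  | babbbb => bbbb => bbb => bb => b
  | abb => ab
  | abbaba => ababa => aaba => aaa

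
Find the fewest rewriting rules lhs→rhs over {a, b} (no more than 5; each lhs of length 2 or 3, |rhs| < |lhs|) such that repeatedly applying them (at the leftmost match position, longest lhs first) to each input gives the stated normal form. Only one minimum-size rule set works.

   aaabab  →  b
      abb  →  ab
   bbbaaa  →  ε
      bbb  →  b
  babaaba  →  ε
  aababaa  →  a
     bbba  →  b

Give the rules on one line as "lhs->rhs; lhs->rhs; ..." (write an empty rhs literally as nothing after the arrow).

aa->; ba->a; bb->b; bba->b

  | aaabab => abab => aab => b
  | abb => ab
  | bbbaaa => bbaaa => baa => aa => ε
  | bbb => bb => b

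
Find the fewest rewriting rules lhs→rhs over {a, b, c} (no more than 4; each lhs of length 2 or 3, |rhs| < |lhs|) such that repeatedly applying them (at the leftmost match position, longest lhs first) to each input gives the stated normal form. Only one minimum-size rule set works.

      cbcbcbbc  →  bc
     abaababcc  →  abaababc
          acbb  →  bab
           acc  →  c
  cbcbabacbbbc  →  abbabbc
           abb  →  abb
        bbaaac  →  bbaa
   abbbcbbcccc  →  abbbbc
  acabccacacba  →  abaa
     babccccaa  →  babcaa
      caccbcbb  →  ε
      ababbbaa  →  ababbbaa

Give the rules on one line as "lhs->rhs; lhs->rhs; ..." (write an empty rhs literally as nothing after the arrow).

  | cbcbcbbc => cbcbbc => cbbc => bc
  | abaababcc => abaababc
  | acbb => bab
  | acc => c

ac->; acb->ba; bcc->bc; cb->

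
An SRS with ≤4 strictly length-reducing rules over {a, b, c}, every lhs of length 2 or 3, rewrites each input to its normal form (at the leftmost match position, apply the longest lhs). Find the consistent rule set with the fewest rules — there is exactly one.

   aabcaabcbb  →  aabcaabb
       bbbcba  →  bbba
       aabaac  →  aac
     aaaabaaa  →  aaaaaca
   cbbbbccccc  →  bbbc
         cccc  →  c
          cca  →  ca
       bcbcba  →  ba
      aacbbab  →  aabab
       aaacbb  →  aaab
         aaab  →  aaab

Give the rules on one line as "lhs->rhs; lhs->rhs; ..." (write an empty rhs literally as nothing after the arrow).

  | aabcaabcbb => aabcaabb
  | bbbcba => bbba
  | aabaac => aaacc => aac
  | aaaabaaa => aaaaaca

acc->c; baa->ac; cb->; cc->c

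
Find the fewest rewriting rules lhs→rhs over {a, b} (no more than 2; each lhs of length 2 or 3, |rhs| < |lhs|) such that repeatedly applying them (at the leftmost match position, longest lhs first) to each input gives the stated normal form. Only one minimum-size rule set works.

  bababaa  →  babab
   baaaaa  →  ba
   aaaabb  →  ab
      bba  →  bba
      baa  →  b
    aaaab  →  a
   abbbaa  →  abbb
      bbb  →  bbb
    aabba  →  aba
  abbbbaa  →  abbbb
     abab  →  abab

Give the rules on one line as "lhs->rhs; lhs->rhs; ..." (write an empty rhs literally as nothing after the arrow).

  | bababaa => babab
  | baaaaa => baaa => ba
  | aaaabb => aabb => ab
  | bba

aa->; aab->a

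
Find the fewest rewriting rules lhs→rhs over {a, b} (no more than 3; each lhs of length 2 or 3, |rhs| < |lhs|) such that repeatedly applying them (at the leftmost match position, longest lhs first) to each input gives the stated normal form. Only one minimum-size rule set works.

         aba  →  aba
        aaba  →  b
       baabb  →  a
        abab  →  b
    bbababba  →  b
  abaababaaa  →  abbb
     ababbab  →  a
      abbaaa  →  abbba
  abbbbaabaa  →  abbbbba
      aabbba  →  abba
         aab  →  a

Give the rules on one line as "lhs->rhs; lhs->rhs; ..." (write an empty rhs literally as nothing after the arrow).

aa->b; aab->a; bab->a

  | aba
  | aaba => aa => b
  | baabb => bab => a
  | abab => aa => b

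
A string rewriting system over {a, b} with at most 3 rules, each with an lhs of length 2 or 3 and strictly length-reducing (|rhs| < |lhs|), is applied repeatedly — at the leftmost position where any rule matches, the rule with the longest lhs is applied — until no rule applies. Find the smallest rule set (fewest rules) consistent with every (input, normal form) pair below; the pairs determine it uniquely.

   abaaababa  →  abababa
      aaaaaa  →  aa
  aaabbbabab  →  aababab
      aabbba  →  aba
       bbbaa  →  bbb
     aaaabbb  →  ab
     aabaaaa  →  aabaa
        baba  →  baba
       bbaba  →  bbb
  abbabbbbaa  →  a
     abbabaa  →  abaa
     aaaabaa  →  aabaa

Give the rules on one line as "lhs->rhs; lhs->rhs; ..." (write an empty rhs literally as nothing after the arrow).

  | abaaababa => abababa
  | aaaaaa => aaaa => aa
  | aaabbbabab => abbbabab => aababab
  | aabbba => aaaba => aba

aaa->a; abb->aa; bba->bb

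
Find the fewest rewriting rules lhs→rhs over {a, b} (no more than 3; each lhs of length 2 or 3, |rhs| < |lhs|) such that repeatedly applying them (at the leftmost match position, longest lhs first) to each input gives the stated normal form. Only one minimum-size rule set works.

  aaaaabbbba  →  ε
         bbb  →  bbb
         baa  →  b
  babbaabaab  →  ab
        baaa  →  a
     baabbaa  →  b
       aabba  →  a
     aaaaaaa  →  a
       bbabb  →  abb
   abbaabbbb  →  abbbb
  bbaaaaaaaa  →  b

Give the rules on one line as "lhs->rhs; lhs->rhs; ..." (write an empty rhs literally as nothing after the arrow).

aa->b; aba->; ba->a

  | aaaaabbbba => baaabbbba => aaabbbba => babbbba => abbbba => abbba => abba => aba => ε
  | bbb
  | baa => aa => b
  | babbaabaab => abbaabaab => abaabaab => abaab => ab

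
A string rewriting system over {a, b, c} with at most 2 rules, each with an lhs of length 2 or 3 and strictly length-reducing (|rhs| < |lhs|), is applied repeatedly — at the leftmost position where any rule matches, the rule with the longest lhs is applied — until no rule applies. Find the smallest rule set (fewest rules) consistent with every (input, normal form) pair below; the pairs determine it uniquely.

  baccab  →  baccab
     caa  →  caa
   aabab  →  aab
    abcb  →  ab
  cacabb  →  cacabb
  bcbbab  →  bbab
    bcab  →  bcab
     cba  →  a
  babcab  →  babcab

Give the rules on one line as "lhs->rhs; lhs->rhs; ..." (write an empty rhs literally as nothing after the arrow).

aba->a; cb->

  | baccab
  | caa
  | aabab => aab
  | abcb => ab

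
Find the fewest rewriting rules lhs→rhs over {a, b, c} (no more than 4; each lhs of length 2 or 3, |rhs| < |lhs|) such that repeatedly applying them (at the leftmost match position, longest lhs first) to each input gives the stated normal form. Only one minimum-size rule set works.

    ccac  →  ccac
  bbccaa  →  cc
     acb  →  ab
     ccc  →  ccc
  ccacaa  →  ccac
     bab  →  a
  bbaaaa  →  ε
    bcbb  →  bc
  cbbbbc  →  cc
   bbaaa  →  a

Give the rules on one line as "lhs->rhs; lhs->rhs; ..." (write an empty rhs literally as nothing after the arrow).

  | ccac
  | bbccaa => ccaa => cc
  | acb => ab
  | ccc

aa->; acb->ab; bab->a; bb->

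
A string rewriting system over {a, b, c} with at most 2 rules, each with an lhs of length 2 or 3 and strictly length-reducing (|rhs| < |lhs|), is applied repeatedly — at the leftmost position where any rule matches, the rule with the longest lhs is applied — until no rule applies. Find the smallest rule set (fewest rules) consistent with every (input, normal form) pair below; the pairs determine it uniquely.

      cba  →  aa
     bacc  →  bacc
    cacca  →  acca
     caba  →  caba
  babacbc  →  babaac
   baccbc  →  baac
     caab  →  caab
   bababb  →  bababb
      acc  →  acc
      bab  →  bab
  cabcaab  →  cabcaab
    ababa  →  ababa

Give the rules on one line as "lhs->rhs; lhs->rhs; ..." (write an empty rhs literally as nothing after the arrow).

  | cba => aa
  | bacc
  | cacca => acca
  | caba

cac->ac; cb->a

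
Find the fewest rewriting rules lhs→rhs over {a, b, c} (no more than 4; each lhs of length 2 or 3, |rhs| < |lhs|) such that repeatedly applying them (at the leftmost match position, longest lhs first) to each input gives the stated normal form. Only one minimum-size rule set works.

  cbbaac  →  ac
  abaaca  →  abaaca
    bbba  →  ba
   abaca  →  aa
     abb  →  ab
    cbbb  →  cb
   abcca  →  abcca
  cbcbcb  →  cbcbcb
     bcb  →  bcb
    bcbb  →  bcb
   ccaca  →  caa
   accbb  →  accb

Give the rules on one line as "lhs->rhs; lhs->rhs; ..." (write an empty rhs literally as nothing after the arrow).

  | cbbaac => cbaac => ac
  | abaaca
  | bbba => bba => ba
  | abaca => aa

bac->; bb->b; cac->a; cba->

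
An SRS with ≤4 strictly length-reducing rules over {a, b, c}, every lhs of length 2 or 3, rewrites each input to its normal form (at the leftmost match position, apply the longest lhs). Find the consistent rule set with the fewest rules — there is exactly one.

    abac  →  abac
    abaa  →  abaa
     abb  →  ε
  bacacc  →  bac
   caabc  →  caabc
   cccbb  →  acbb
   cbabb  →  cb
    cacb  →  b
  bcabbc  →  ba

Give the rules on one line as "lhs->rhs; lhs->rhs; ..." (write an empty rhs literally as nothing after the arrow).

abb->; cac->; cc->a

  | abac
  | abaa
  | abb => ε
  | bacacc => bac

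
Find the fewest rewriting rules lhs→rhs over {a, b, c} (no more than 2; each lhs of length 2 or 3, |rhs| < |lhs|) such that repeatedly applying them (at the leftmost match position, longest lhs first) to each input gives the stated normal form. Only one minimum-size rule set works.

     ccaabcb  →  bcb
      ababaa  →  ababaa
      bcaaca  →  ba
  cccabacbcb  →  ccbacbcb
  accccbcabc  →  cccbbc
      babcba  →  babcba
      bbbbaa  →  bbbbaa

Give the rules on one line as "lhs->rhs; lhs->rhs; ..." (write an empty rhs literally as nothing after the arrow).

acc->c; ca->

  | ccaabcb => cabcb => bcb
  | ababaa
  | bcaaca => baca => ba
  | cccabacbcb => ccbacbcb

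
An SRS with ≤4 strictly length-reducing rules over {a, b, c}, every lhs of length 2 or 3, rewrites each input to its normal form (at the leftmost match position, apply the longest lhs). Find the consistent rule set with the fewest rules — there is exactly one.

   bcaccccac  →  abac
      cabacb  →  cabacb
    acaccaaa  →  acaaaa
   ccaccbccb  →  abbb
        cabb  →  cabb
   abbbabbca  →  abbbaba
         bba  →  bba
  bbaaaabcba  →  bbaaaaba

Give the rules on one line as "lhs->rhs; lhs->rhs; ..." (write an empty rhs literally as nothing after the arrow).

bc->; cca->a; ccc->bb

  | bcaccccac => accccac => abbcac => abac
  | cabacb
  | acaccaaa => acaaaa
  | ccaccbccb => accbccb => acccb => abbb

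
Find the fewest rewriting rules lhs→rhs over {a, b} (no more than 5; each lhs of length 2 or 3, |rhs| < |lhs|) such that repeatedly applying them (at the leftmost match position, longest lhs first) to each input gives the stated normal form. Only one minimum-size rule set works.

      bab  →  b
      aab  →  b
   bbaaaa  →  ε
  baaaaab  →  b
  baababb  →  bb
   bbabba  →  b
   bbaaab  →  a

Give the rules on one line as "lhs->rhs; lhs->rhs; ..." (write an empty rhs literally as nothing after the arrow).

  | bab => b
  | aab => b
  | bbaaaa => baaa => aa => ε
  | baaaaab => aaaab => aab => b

aa->; ab->a; ba->; bbb->bb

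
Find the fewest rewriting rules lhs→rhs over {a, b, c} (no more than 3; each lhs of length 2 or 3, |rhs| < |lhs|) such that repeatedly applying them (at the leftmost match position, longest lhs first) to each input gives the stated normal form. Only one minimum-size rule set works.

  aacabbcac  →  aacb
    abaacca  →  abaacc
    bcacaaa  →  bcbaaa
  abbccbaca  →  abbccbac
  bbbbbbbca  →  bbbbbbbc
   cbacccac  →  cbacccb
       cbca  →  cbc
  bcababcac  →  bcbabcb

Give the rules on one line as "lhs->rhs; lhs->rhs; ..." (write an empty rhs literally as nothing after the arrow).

ca->c; cac->cb; cbb->

  | aacabbcac => aacbbcac => aacac => aacb
  | abaacca => abaacc
  | bcacaaa => bcbaaa
  | abbccbaca => abbccbac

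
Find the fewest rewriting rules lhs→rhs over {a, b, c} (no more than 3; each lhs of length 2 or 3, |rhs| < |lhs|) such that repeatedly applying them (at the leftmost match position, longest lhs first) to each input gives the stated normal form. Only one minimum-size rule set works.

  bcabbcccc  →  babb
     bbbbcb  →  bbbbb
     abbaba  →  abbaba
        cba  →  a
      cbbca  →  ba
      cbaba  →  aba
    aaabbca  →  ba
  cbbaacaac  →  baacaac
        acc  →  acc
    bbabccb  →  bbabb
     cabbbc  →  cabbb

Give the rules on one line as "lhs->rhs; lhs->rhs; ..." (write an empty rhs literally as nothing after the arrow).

  | bcabbcccc => babbcccc => babbccc => babbcc => babbc => babb
  | bbbbcb => bbbbb
  | abbaba
  | cba => a

aaa->c; bc->b; cb->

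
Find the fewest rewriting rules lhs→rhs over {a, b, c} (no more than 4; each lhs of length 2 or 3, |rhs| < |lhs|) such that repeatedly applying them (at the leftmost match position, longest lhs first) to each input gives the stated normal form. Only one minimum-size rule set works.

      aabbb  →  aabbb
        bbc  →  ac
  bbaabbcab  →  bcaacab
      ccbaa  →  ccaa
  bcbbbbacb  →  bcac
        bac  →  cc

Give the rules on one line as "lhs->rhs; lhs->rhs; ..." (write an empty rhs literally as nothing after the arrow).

ba->c; bbc->ac; cb->c

  | aabbb
  | bbc => ac
  | bbaabbcab => bcabbcab => bcaacab
  | ccbaa => ccaa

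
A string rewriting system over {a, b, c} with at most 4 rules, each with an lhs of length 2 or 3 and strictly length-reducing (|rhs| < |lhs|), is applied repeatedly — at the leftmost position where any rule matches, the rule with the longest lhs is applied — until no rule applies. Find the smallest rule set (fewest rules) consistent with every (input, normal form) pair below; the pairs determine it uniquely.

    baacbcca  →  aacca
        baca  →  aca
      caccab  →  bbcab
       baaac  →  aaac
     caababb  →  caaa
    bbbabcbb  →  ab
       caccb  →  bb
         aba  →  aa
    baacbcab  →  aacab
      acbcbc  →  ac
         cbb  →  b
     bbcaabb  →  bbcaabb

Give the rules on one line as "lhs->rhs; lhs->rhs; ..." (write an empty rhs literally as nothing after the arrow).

  | baacbcca => aacbcca => aacca
  | baca => aca
  | caccab => bbcab
  | baaac => aaac

ba->a; bab->ba; cac->bb; cb->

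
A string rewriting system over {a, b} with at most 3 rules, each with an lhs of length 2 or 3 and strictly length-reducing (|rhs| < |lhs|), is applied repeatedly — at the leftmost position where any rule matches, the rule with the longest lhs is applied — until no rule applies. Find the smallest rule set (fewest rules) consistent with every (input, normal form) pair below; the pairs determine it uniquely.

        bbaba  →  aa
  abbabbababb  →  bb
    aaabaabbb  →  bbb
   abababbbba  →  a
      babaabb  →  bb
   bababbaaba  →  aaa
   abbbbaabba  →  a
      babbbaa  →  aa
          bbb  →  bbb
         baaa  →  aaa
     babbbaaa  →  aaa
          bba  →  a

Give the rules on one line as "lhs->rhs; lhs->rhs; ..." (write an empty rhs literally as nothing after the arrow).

  | bbaba => baba => aba => aa
  | abbabbababb => bbabbababb => babbababb => abbababb => bbababb => bababb => ababb => aabb => abb => bb
  | aaabaabbb => aaaaabbb => aaaabbb => aaabbb => aabbb => abbb => bbb
  | abababbbba => aababbbba => aaabbbba => aabbbba => abbbba => bbbba => bbba => bba => ba => a

abb->bb; ba->a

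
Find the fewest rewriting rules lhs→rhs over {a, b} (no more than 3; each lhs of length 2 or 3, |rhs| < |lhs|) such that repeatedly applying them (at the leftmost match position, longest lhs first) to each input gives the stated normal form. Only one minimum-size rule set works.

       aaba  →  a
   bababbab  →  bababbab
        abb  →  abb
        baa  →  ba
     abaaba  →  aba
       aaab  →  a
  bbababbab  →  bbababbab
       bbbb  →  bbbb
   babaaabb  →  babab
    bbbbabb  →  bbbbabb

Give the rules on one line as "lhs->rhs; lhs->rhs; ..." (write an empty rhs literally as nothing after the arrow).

aa->a; aab->a

  | aaba => aa => a
  | bababbab
  | abb
  | baa => ba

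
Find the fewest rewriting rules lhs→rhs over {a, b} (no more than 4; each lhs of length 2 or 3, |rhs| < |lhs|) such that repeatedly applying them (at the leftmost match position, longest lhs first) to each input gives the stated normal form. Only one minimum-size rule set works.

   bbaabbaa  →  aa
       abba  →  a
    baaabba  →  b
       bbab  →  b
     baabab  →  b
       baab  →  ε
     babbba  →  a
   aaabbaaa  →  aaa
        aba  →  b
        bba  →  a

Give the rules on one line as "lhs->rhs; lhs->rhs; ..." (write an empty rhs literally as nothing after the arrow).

  | bbaabbaa => aabbaa => abbaa => bbaa => aa
  | abba => bba => a
  | baaabba => baabba => babba => bbba => ba => b
  | bbab => ab => b

ab->b; ba->b; bb->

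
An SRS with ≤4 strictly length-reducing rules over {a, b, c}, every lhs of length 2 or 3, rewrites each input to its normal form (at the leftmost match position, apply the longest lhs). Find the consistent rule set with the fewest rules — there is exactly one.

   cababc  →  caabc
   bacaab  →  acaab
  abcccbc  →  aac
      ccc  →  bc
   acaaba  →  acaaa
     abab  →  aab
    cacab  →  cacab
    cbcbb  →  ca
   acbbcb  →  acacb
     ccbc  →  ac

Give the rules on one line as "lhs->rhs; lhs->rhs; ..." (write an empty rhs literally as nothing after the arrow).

  | cababc => caabc
  | bacaab => acaab
  | abcccbc => abbcbc => aacbc => aac
  | ccc => bc

ba->a; bb->a; cbc->c; cc->b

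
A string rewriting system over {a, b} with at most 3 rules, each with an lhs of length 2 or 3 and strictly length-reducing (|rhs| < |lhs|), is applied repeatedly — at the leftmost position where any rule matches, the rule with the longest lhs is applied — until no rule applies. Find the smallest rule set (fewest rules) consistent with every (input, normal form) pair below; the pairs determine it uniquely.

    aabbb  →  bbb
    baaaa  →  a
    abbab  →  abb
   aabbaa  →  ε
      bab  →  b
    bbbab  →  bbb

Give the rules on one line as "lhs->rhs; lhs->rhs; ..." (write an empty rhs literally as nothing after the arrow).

aa->; ba->

  | aabbb => bbb
  | baaaa => aaa => a
  | abbab => abb
  | aabbaa => bbaa => ba => ε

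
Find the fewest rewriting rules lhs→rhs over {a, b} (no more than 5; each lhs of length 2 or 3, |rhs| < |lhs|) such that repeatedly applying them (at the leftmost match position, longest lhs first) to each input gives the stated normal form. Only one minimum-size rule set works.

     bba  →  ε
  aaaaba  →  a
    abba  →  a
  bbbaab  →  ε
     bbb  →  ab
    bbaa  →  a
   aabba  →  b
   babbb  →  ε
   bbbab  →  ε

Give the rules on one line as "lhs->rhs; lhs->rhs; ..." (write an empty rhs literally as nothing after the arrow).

aa->; aab->; ba->b; bb->a

  | bba => aa => ε
  | aaaaba => aaba => a
  | abba => aaa => a
  | bbbaab => abaab => abab => abb => aa => ε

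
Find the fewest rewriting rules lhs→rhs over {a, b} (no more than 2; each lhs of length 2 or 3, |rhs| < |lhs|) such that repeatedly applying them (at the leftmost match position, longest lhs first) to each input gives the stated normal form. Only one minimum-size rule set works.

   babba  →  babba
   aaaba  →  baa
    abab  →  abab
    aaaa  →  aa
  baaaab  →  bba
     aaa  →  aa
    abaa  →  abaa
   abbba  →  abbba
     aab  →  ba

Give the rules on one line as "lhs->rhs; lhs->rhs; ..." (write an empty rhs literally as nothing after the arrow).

  | babba
  | aaaba => aaba => baa
  | abab
  | aaaa => aaa => aa

aaa->aa; aab->ba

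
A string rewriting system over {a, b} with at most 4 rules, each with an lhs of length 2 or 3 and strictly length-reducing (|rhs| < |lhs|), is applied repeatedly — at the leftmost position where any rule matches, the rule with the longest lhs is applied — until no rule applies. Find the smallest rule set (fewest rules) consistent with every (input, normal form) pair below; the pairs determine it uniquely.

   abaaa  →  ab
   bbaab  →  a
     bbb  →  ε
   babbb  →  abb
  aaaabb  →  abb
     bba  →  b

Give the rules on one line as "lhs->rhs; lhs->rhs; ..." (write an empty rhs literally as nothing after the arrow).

aaa->; bab->a; bba->b; bbb->

  | abaaa => ab
  | bbaab => bab => a
  | bbb => ε
  | babbb => abb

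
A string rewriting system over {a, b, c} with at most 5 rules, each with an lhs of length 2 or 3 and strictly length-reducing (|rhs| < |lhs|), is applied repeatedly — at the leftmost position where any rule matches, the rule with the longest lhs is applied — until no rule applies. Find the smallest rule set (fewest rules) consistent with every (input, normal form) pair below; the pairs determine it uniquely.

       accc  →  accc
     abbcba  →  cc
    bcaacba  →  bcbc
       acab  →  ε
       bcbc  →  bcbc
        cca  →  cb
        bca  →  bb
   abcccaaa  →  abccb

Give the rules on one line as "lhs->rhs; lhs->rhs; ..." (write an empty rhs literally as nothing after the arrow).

abb->; ba->c; bac->cb; ca->b

  | accc
  | abbcba => cba => cc
  | bcaacba => bbacba => bcbba => bcbc
  | acab => abb => ε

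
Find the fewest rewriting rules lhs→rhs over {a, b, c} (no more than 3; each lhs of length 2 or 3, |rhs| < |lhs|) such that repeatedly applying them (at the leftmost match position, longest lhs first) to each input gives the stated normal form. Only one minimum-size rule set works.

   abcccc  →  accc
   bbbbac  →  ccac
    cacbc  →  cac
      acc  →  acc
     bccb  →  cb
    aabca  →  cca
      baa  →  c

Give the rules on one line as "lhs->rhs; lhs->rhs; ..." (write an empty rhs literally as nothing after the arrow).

  | abcccc => accc
  | bbbbac => cbbac => ccac
  | cacbc => cac
  | acc

aa->b; bb->c; bc->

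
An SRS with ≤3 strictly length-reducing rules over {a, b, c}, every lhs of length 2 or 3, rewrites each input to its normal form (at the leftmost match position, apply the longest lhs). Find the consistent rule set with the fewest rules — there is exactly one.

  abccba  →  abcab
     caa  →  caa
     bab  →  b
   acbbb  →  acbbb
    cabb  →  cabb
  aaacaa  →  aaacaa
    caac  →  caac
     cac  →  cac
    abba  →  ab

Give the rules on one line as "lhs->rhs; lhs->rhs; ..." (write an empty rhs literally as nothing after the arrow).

  | abccba => abcab
  | caa
  | bab => b
  | acbbb

ba->; cba->ab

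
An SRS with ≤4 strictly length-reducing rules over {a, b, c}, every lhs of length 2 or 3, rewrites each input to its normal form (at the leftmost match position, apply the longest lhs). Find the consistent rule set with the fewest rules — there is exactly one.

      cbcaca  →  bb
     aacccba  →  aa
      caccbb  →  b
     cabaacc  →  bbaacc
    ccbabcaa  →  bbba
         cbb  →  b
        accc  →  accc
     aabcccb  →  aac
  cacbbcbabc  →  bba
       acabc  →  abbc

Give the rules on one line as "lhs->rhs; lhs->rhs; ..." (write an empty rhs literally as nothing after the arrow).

  | cbcaca => caca => bca => bb
  | aacccba => aacca => aacb => aa
  | caccbb => bccbb => bcb => b
  | cabaacc => bbaacc

abc->a; ca->b; cb->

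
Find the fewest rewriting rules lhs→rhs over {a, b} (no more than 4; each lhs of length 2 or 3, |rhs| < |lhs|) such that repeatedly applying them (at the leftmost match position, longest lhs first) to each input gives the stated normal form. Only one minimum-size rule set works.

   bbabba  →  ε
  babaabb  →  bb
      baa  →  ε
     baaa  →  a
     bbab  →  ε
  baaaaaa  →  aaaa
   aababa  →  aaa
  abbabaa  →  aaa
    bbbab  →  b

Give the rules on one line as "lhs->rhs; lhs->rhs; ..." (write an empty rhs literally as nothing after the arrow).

  | bbabba => baaba => ba => ε
  | babaabb => aaaabb => aabb => bb
  | baa => ε
  | baaa => a

aab->b; ba->; baa->; bab->aa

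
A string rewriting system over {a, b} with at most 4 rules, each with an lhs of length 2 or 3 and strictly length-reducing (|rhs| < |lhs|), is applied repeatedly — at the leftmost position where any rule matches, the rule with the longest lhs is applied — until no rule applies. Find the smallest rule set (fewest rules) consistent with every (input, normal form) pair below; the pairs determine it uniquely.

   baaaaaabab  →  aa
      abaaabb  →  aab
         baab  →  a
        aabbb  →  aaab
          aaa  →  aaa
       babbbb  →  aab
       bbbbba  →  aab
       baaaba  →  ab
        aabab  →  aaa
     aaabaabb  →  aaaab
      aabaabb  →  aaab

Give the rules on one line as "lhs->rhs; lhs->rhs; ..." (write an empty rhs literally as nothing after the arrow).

  | baaaaaabab => baaaaabab => baaaabab => baaabab => baabab => babab => bbab => abb => aa
  | abaaabb => abaabb => ababb => abbb => aab
  | baab => bab => bb => a
  | aabbb => aaab

ba->b; bb->a; bba->ab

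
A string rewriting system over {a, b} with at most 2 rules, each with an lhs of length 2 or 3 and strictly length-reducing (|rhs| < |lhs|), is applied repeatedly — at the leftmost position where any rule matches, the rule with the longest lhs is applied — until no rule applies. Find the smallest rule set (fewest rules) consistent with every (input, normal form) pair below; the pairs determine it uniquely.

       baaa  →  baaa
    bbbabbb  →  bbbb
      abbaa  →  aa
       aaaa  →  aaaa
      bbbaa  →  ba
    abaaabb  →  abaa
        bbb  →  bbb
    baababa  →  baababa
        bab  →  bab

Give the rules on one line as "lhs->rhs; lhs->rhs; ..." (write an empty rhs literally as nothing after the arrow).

  | baaa
  | bbbabbb => bbbb
  | abbaa => aa
  | aaaa

abb->; bba->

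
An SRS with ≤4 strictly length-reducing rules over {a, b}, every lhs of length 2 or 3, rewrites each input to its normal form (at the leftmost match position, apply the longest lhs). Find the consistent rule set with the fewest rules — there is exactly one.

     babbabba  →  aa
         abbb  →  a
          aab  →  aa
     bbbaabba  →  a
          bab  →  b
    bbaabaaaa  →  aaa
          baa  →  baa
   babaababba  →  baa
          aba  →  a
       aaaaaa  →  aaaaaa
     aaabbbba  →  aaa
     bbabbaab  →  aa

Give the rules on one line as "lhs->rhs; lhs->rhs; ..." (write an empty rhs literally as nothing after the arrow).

  | babbabba => bbabba => aabba => aaba => aab => aa
  | abbb => abb => ab => a
  | aab => aa
  | bbbaabba => abaabba => ababba => abbba => abba => aba => ab => a

ab->a; aba->ab; bab->b; bb->a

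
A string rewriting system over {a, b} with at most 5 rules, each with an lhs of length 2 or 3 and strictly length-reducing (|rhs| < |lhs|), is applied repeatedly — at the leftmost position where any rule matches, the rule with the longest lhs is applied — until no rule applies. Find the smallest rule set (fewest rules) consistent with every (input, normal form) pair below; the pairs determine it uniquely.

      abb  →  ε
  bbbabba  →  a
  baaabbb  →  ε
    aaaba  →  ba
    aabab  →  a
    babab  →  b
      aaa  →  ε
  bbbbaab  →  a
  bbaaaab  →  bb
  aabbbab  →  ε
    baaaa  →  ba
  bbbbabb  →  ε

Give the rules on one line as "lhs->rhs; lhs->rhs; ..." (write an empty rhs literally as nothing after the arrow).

aaa->; ab->; abb->; bbb->ab

  | abb => ε
  | bbbabba => ababba => abba => a
  | baaabbb => bbbb => abb => ε
  | aaaba => ba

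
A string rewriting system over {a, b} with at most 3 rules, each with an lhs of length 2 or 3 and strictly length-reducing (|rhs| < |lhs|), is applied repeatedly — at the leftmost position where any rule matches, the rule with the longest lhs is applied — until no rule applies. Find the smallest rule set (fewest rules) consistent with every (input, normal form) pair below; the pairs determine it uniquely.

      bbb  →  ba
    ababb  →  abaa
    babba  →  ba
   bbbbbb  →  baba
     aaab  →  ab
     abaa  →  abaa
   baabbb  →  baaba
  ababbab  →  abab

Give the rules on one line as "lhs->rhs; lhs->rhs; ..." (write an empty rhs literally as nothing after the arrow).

  | bbb => ba
  | ababb => abaa
  | babba => baaa => ba
  | bbbbbb => babbb => baba

aaa->a; bb->a; bbb->ba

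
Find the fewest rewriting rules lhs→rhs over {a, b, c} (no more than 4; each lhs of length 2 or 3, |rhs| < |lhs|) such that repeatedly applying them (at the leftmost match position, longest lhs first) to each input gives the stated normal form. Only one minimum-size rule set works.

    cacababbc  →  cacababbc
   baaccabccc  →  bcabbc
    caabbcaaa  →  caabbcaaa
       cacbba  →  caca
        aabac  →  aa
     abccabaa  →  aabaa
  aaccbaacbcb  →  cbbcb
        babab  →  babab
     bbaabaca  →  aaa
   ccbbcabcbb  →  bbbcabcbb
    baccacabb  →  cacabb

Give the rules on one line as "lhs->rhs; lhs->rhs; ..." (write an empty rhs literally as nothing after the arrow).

aac->; bac->; bba->a; cc->b

  | cacababbc
  | baaccabccc => bcabccc => bcabbc
  | caabbcaaa
  | cacbba => caca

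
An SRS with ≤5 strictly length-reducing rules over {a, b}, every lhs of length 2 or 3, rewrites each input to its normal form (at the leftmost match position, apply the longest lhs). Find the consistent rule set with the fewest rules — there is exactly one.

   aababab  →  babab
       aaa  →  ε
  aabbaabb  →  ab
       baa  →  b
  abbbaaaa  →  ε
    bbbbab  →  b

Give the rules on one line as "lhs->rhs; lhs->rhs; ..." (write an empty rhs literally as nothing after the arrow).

aa->; aaa->aa; bb->b; bba->

  | aababab => babab
  | aaa => aa => ε
  | aabbaabb => bbaabb => abb => ab
  | baa => b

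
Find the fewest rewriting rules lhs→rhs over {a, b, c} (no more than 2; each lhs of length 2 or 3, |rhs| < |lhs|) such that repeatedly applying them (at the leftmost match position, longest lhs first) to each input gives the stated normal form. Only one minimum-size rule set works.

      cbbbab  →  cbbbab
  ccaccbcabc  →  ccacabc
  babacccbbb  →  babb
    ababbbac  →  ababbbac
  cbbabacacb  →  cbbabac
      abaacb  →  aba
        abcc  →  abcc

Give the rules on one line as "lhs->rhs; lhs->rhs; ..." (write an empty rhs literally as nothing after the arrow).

  | cbbbab
  | ccaccbcabc => ccacabc
  | babacccbbb => babacbb => babb
  | ababbbac

acb->; ccb->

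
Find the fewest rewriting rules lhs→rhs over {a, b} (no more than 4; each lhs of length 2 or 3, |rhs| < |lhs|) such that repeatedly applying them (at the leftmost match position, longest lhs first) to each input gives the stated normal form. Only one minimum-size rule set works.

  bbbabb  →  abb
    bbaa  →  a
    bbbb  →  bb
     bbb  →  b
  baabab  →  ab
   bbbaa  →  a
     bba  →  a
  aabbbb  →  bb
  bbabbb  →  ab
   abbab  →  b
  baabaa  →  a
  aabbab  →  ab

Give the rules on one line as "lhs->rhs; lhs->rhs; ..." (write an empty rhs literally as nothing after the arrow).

aa->a; aab->b; ba->a; bbb->b

  | bbbabb => babb => abb
  | bbaa => baa => aa => a
  | bbbb => bb
  | bbb => b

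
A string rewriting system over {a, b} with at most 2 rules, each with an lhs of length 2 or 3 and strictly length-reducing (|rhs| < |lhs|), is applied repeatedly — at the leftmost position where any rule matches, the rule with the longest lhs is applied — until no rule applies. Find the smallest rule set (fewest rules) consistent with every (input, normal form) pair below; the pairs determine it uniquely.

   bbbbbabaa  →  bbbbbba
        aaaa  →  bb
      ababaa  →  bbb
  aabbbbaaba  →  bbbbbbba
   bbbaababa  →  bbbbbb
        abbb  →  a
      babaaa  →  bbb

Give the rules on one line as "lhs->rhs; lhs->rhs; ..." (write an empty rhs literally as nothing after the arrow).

  | bbbbbabaa => bbbbbaaa => bbbbbba
  | aaaa => baa => bb
  | ababaa => aabaa => bbaa => bbb
  | aabbbbaaba => bbbbbaaba => bbbbbbba

aa->b; ab->a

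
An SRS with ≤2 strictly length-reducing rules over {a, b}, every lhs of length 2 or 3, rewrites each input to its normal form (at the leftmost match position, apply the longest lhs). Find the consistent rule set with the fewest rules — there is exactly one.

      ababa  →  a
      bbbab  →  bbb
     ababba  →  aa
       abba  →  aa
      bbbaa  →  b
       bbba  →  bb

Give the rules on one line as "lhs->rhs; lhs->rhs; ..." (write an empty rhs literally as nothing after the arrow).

  | ababa => aba => a
  | bbbab => bbb
  | ababba => abba => aa
  | abba => aa

abb->a; ba->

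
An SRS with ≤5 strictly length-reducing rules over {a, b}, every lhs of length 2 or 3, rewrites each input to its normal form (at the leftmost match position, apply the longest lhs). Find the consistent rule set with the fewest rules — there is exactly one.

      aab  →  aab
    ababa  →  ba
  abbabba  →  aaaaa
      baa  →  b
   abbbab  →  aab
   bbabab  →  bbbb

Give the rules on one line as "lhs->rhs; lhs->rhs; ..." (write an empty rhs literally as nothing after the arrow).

aba->bb; abb->aa; baa->b; bba->ba

  | aab
  | ababa => bbba => bba => ba
  | abbabba => aaabba => aaaaa
  | baa => b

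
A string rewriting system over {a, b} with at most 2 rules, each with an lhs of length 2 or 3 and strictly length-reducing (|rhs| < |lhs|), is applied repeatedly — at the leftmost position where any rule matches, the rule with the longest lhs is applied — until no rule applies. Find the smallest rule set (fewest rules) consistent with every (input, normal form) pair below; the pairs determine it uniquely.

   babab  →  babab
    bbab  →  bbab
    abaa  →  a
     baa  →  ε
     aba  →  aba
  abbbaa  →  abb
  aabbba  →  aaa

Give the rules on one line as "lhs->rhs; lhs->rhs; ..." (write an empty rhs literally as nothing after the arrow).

aab->aa; baa->

  | babab
  | bbab
  | abaa => a
  | baa => ε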